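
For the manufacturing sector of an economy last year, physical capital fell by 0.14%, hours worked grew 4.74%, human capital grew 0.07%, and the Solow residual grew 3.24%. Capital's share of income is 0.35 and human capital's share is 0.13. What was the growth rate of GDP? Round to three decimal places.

5.665%

Labor's share = 1 − 0.35 − 0.13 = 0.52.
Physical capital: 0.35 × (-0.14) = -0.049 pp.
Human capital: 0.13 × 0.07 = 0.0091 pp.
Hours worked: 0.52 × 4.74 = 2.4648 pp.
Output growth = 3.24 + 2.4249 = 5.6649%.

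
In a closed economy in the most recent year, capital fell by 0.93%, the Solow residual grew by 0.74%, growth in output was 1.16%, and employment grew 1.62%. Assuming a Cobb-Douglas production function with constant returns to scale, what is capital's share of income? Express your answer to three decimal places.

gY = gA + α·gK + (1−α)·gL, so gY − gA − gL = α(gK − gL).
1.16 − 0.74 − 1.62 = α × (-0.93 − 1.62).
-1.2 = -2.55 α, so α = 0.47059.

α = 0.471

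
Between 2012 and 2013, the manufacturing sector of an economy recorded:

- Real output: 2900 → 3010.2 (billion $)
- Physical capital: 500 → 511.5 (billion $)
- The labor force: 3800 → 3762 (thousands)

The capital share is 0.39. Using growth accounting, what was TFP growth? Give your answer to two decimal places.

Real output growth = (3010.2 − 2900) / 2900 = 3.8%.
Physical capital growth = (511.5 − 500) / 500 = 2.3%.
The labor force growth = (3762 − 3800) / 3800 = -1%.
Labor's share = 1 − 0.39 = 0.61.
Physical capital: 0.39 × 2.3 = 0.897 pp.
The labor force: 0.61 × (-1) = -0.61 pp.
TFP growth = 3.8 − 0.287 = 3.513%.

3.51%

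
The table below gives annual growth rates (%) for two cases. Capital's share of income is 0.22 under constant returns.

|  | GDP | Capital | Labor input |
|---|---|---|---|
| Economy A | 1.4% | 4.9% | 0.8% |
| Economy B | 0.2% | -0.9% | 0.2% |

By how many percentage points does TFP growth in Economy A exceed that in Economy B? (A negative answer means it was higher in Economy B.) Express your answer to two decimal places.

Labor's share = 1 − 0.22 = 0.78.
Economy A: TFP = 1.4 − 1.078 − 0.624 = -0.302%.
Economy B: TFP = 0.2 + 0.198 − 0.156 = 0.242%.
Difference = -0.302 − (0.242) = -0.544 pp.

-0.54 percentage points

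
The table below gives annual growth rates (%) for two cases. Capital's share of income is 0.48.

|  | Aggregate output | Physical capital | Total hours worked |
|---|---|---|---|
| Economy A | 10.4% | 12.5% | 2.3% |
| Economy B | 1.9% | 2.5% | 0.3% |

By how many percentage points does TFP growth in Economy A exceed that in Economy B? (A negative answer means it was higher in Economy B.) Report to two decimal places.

Labor's share = 1 − 0.48 = 0.52.
Economy A: TFP = 10.4 − 6 − 1.196 = 3.204%.
Economy B: TFP = 1.9 − 1.2 − 0.156 = 0.544%.
Difference = 3.204 − (0.544) = 2.66 pp.

2.66 percentage points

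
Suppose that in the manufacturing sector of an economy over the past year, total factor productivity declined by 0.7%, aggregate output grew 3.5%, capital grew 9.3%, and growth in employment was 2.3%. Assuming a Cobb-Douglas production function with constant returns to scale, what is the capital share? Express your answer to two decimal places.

α = 0.27

gY = gA + α·gK + (1−α)·gL, so gY − gA − gL = α(gK − gL).
3.5 + 0.7 − 2.3 = α × (9.3 − 2.3).
1.9 = 7 α, so α = 0.2714.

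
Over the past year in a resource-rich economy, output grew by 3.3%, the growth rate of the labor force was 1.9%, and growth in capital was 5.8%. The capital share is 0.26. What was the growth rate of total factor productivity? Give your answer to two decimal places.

Total factor productivity grew 0.39%.

Labor's share = 1 − 0.26 = 0.74.
Capital: 0.26 × 5.8 = 1.508 pp.
The labor force: 0.74 × 1.9 = 1.406 pp.
TFP growth = 3.3 − 2.914 = 0.386%.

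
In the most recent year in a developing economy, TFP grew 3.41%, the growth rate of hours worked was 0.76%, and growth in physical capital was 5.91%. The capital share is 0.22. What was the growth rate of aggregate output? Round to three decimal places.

Aggregate output growth was 5.303%.

Labor's share = 1 − 0.22 = 0.78.
Physical capital: 0.22 × 5.91 = 1.3002 pp.
Hours worked: 0.78 × 0.76 = 0.5928 pp.
Output growth = 3.41 + 1.893 = 5.303%.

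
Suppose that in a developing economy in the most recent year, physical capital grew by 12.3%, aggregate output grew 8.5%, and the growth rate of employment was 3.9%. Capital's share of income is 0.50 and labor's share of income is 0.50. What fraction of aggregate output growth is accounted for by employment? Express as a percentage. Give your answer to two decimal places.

Labor's share = 1 − 0.5 = 0.5.
Employment contributed 0.5 × 3.9 = 1.95 pp.
Share of growth = 1.95 / 8.5 × 100 = 22.9412%.

Employment accounted for 22.94% of growth.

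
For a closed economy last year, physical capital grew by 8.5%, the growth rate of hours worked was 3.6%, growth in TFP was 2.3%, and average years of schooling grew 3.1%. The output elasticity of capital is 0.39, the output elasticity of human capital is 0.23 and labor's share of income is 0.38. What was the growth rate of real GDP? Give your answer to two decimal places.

Labor's share = 1 − 0.39 − 0.23 = 0.38.
Physical capital: 0.39 × 8.5 = 3.315 pp.
Average years of schooling: 0.23 × 3.1 = 0.713 pp.
Hours worked: 0.38 × 3.6 = 1.368 pp.
Output growth = 2.3 + 5.396 = 7.696%.

Real GDP grew 7.70%.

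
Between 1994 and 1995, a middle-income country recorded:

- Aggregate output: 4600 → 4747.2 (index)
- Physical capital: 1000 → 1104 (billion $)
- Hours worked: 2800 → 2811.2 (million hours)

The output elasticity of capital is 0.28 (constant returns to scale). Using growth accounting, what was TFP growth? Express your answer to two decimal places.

TFP growth was 0.00%.

Aggregate output growth = (4747.2 − 4600) / 4600 = 3.2%.
Physical capital growth = (1104 − 1000) / 1000 = 10.4%.
Hours worked growth = (2811.2 − 2800) / 2800 = 0.4%.
Labor's share = 1 − 0.28 = 0.72.
Physical capital: 0.28 × 10.4 = 2.912 pp.
Hours worked: 0.72 × 0.4 = 0.288 pp.
TFP growth = 3.2 − 3.2 = 0%.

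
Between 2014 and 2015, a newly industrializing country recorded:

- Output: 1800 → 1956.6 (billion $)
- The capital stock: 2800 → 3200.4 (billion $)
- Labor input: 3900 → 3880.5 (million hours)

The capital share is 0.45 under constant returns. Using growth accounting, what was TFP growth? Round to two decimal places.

Output growth = (1956.6 − 1800) / 1800 = 8.7%.
The capital stock growth = (3200.4 − 2800) / 2800 = 14.3%.
Labor input growth = (3880.5 − 3900) / 3900 = -0.5%.
Labor's share = 1 − 0.45 = 0.55.
The capital stock: 0.45 × 14.3 = 6.435 pp.
Labor input: 0.55 × (-0.5) = -0.275 pp.
TFP growth = 8.7 − 6.16 = 2.54%.

TFP growth was 2.54%.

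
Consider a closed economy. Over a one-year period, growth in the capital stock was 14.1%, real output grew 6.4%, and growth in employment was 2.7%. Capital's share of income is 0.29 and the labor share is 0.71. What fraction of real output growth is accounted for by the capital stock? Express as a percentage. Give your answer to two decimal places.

The capital stock accounted for 63.89% of growth.

The capital stock contributed 0.29 × 14.1 = 4.089 pp.
Share of growth = 4.089 / 6.4 × 100 = 63.8906%.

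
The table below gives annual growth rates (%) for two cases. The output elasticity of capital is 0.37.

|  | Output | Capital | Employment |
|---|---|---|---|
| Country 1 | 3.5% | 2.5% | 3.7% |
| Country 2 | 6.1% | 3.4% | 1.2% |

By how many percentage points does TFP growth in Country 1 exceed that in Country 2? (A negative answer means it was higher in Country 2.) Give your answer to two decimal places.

-3.84 percentage points

Labor's share = 1 − 0.37 = 0.63.
Country 1: TFP = 3.5 − 0.925 − 2.331 = 0.244%.
Country 2: TFP = 6.1 − 1.258 − 0.756 = 4.086%.
Difference = 0.244 − (4.086) = -3.842 pp.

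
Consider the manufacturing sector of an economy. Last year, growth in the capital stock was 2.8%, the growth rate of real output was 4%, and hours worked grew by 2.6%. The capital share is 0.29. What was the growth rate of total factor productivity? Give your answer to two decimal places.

Labor's share = 1 − 0.29 = 0.71.
The capital stock: 0.29 × 2.8 = 0.812 pp.
Hours worked: 0.71 × 2.6 = 1.846 pp.
TFP growth = 4 − 2.658 = 1.342%.

1.34%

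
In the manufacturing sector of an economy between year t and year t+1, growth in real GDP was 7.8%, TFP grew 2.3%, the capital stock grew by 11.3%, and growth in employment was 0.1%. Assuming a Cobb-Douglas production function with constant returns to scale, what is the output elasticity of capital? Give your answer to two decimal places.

The output elasticity of capital is 0.48.

gY = gA + α·gK + (1−α)·gL, so gY − gA − gL = α(gK − gL).
7.8 − 2.3 − 0.1 = α × (11.3 − 0.1).
5.4 = 11.2 α, so α = 0.4821.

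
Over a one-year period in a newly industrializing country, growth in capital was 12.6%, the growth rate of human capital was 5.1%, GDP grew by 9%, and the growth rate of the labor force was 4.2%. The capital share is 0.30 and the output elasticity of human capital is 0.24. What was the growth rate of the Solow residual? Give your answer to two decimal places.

2.06%

Labor's share = 1 − 0.3 − 0.24 = 0.46.
Capital: 0.3 × 12.6 = 3.78 pp.
Human capital: 0.24 × 5.1 = 1.224 pp.
The labor force: 0.46 × 4.2 = 1.932 pp.
TFP growth = 9 − 6.936 = 2.064%.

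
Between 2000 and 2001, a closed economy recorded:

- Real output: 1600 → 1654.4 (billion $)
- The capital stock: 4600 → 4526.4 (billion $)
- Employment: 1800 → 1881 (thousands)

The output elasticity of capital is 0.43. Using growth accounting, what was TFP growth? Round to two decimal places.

Real output growth = (1654.4 − 1600) / 1600 = 3.4%.
The capital stock growth = (4526.4 − 4600) / 4600 = -1.6%.
Employment growth = (1881 − 1800) / 1800 = 4.5%.
Labor's share = 1 − 0.43 = 0.57.
The capital stock: 0.43 × (-1.6) = -0.688 pp.
Employment: 0.57 × 4.5 = 2.565 pp.
TFP growth = 3.4 − 1.877 = 1.523%.

1.52%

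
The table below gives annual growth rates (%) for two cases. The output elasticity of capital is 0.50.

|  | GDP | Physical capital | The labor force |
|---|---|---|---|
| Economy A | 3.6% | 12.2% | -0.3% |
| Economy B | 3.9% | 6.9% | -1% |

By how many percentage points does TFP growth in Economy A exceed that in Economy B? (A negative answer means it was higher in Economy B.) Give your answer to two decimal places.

Labor's share = 1 − 0.5 = 0.5.
Economy A: TFP = 3.6 − 6.1 + 0.15 = -2.35%.
Economy B: TFP = 3.9 − 3.45 + 0.5 = 0.95%.
Difference = -2.35 − (0.95) = -3.3 pp.

-3.30 percentage points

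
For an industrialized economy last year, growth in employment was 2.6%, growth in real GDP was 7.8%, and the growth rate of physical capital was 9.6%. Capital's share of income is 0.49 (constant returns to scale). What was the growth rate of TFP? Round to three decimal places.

Labor's share = 1 − 0.49 = 0.51.
Physical capital: 0.49 × 9.6 = 4.704 pp.
Employment: 0.51 × 2.6 = 1.326 pp.
TFP growth = 7.8 − 6.03 = 1.77%.

1.770%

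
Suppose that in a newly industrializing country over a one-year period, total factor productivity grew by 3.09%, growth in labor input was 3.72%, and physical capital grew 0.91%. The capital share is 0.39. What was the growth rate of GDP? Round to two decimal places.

5.71%

Labor's share = 1 − 0.39 = 0.61.
Physical capital: 0.39 × 0.91 = 0.3549 pp.
Labor input: 0.61 × 3.72 = 2.2692 pp.
Output growth = 3.09 + 2.6241 = 5.7141%.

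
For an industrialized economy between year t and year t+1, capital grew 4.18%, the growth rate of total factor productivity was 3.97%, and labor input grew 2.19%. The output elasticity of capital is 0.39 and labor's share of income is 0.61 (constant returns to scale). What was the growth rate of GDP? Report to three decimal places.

Labor's share = 1 − 0.39 = 0.61.
Capital: 0.39 × 4.18 = 1.6302 pp.
Labor input: 0.61 × 2.19 = 1.3359 pp.
Output growth = 3.97 + 2.9661 = 6.9361%.

6.936%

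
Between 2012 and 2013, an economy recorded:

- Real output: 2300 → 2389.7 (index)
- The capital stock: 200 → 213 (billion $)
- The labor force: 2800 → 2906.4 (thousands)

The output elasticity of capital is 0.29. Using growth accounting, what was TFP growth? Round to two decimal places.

-0.68%

Real output growth = (2389.7 − 2300) / 2300 = 3.9%.
The capital stock growth = (213 − 200) / 200 = 6.5%.
The labor force growth = (2906.4 − 2800) / 2800 = 3.8%.
Labor's share = 1 − 0.29 = 0.71.
The capital stock: 0.29 × 6.5 = 1.885 pp.
The labor force: 0.71 × 3.8 = 2.698 pp.
TFP growth = 3.9 − 4.583 = -0.683%.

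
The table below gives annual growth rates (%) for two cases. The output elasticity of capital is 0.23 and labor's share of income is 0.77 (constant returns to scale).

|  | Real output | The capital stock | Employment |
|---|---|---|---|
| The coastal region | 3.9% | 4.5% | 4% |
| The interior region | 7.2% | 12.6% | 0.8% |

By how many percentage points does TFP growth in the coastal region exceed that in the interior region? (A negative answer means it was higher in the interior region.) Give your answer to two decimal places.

-3.90 percentage points

Labor's share = 1 − 0.23 = 0.77.
The coastal region: TFP = 3.9 − 1.035 − 3.08 = -0.215%.
The interior region: TFP = 7.2 − 2.898 − 0.616 = 3.686%.
Difference = -0.215 − (3.686) = -3.901 pp.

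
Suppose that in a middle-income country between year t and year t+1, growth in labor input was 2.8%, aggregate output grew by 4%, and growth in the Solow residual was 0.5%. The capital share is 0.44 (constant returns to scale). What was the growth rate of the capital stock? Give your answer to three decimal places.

Labor's share = 1 − 0.44 = 0.56.
gY = gA + 0.56×2.8 + 0.44×g.
0.44×g = 4 − 0.5 − 1.568 = 1.932.
g = 1.932 / 0.44 = 4.39091%.

4.391%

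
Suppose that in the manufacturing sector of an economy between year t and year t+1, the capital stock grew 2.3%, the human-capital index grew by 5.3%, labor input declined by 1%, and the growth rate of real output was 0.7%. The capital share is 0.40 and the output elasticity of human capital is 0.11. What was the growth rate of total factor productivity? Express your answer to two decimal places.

-0.31%

Labor's share = 1 − 0.4 − 0.11 = 0.49.
The capital stock: 0.4 × 2.3 = 0.92 pp.
The human-capital index: 0.11 × 5.3 = 0.583 pp.
Labor input: 0.49 × (-1) = -0.49 pp.
TFP growth = 0.7 − 1.013 = -0.313%.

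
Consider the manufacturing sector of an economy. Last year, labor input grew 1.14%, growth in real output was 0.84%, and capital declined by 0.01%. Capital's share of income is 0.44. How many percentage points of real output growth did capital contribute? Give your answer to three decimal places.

Contribution = share × growth = 0.44 × (-0.01) = -0.0044 pp.

-0.004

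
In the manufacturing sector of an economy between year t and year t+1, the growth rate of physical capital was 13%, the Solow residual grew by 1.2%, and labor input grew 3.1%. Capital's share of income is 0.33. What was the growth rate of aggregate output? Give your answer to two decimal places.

7.57%

Labor's share = 1 − 0.33 = 0.67.
Physical capital: 0.33 × 13 = 4.29 pp.
Labor input: 0.67 × 3.1 = 2.077 pp.
Output growth = 1.2 + 6.367 = 7.567%.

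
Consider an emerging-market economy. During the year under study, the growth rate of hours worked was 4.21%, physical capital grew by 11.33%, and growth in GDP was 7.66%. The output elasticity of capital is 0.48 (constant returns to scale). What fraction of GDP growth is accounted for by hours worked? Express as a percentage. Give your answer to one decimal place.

Labor's share = 1 − 0.48 = 0.52.
Hours worked contributed 0.52 × 4.21 = 2.1892 pp.
Share of growth = 2.1892 / 7.66 × 100 = 28.58%.

28.6%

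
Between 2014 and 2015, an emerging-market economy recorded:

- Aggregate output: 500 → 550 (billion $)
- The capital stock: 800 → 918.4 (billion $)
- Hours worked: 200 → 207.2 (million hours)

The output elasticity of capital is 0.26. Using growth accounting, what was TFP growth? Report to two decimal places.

TFP growth was 3.49%.

Aggregate output growth = (550 − 500) / 500 = 10%.
The capital stock growth = (918.4 − 800) / 800 = 14.8%.
Hours worked growth = (207.2 − 200) / 200 = 3.6%.
Labor's share = 1 − 0.26 = 0.74.
The capital stock: 0.26 × 14.8 = 3.848 pp.
Hours worked: 0.74 × 3.6 = 2.664 pp.
TFP growth = 10 − 6.512 = 3.488%.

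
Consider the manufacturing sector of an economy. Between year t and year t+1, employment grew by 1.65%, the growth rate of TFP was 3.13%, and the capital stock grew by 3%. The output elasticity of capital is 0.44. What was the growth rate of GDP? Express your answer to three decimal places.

Labor's share = 1 − 0.44 = 0.56.
The capital stock: 0.44 × 3 = 1.32 pp.
Employment: 0.56 × 1.65 = 0.924 pp.
Output growth = 3.13 + 2.244 = 5.374%.

5.374%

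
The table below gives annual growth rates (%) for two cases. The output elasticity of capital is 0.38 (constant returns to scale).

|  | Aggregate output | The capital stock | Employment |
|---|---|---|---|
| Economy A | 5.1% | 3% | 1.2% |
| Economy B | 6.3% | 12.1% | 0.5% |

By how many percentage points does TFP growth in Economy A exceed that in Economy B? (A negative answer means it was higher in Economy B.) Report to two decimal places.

1.82 percentage points

Labor's share = 1 − 0.38 = 0.62.
Economy A: TFP = 5.1 − 1.14 − 0.744 = 3.216%.
Economy B: TFP = 6.3 − 4.598 − 0.31 = 1.392%.
Difference = 3.216 − (1.392) = 1.824 pp.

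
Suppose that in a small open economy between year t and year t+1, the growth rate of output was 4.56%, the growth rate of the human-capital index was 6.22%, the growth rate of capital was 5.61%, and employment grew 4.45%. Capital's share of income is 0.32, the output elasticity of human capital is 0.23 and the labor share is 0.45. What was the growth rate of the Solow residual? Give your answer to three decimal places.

Labor's share = 1 − 0.32 − 0.23 = 0.45.
Capital: 0.32 × 5.61 = 1.7952 pp.
The human-capital index: 0.23 × 6.22 = 1.4306 pp.
Employment: 0.45 × 4.45 = 2.0025 pp.
TFP growth = 4.56 − 5.2283 = -0.6683%.

-0.668%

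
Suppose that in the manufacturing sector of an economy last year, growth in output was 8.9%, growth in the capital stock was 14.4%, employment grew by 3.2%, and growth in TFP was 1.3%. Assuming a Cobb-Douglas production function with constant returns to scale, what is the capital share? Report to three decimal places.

α = 0.393

gY = gA + α·gK + (1−α)·gL, so gY − gA − gL = α(gK − gL).
8.9 − 1.3 − 3.2 = α × (14.4 − 3.2).
4.4 = 11.2 α, so α = 0.39286.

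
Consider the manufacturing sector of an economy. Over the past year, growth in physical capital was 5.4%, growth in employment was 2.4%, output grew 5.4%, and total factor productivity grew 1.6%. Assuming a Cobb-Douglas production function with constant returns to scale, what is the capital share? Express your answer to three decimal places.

gY = gA + α·gK + (1−α)·gL, so gY − gA − gL = α(gK − gL).
5.4 − 1.6 − 2.4 = α × (5.4 − 2.4).
1.4 = 3 α, so α = 0.46667.

The capital share is 0.467.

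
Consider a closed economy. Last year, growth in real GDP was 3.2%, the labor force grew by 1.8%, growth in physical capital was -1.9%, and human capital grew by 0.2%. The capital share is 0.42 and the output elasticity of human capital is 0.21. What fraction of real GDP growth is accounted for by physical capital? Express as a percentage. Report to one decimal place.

Physical capital contributed 0.42 × (-1.9) = -0.798 pp.
Share of growth = -0.798 / 3.2 × 100 = -24.938%.

-24.9%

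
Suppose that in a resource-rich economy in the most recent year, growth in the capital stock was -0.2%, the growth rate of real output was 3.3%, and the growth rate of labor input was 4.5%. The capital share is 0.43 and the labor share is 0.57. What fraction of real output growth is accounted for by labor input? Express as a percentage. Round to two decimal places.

77.73%

Labor's share = 1 − 0.43 = 0.57.
Labor input contributed 0.57 × 4.5 = 2.565 pp.
Share of growth = 2.565 / 3.3 × 100 = 77.7273%.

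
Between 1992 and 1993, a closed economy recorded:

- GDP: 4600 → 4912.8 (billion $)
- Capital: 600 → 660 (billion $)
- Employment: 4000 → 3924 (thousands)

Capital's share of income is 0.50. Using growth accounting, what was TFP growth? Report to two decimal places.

GDP growth = (4912.8 − 4600) / 4600 = 6.8%.
Capital growth = (660 − 600) / 600 = 10%.
Employment growth = (3924 − 4000) / 4000 = -1.9%.
Labor's share = 1 − 0.5 = 0.5.
Capital: 0.5 × 10 = 5 pp.
Employment: 0.5 × (-1.9) = -0.95 pp.
TFP growth = 6.8 − 4.05 = 2.75%.

2.75%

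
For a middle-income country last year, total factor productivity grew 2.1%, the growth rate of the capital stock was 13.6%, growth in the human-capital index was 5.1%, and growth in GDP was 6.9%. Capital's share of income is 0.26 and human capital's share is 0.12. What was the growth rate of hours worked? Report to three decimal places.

1.052%

Labor's share = 1 − 0.26 − 0.12 = 0.62.
gY = gA + 0.26×13.6 + 0.12×5.1 + 0.62×g.
0.62×g = 6.9 − 2.1 − 4.148 = 0.652.
g = 0.652 / 0.62 = 1.05161%.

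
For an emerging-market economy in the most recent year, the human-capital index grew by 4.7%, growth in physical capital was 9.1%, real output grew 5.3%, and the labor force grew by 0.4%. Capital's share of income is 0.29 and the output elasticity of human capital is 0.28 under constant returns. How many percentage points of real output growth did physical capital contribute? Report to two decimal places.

2.64 pp

Contribution = share × growth = 0.29 × 9.1 = 2.639 pp.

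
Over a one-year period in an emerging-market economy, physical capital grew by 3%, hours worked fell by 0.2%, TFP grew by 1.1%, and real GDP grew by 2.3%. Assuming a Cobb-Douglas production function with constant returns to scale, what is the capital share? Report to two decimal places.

The capital share is 0.44.

gY = gA + α·gK + (1−α)·gL, so gY − gA − gL = α(gK − gL).
2.3 − 1.1 + 0.2 = α × (3 − (-0.2)).
1.4 = 3.2 α, so α = 0.4375.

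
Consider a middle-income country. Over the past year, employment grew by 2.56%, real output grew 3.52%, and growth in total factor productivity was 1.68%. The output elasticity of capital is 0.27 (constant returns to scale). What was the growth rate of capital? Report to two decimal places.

-0.11%

Labor's share = 1 − 0.27 = 0.73.
gY = gA + 0.73×2.56 + 0.27×g.
0.27×g = 3.52 − 1.68 − 1.8688 = -0.0288.
g = -0.0288 / 0.27 = -0.1067%.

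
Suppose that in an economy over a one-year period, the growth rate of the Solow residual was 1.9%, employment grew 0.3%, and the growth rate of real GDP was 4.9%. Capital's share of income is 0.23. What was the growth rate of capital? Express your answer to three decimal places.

Capital grew 12.039%.

Labor's share = 1 − 0.23 = 0.77.
gY = gA + 0.77×0.3 + 0.23×g.
0.23×g = 4.9 − 1.9 − 0.231 = 2.769.
g = 2.769 / 0.23 = 12.03913%.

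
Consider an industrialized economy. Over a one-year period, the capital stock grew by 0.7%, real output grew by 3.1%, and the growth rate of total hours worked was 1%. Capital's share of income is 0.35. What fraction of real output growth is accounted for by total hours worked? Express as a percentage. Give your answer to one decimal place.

21.0%

Labor's share = 1 − 0.35 = 0.65.
Total hours worked contributed 0.65 × 1 = 0.65 pp.
Share of growth = 0.65 / 3.1 × 100 = 20.968%.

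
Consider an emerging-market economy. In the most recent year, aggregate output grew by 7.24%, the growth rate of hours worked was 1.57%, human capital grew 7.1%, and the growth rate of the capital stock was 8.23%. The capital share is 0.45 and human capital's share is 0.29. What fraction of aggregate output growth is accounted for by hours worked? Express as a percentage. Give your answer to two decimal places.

Hours worked accounted for 5.64% of growth.

Labor's share = 1 − 0.45 − 0.29 = 0.26.
Hours worked contributed 0.26 × 1.57 = 0.4082 pp.
Share of growth = 0.4082 / 7.24 × 100 = 5.6381%.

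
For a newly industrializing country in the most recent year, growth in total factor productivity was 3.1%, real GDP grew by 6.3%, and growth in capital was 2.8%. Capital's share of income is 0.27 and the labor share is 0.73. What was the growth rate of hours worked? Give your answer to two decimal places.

Hours worked grew 3.35%.

Labor's share = 1 − 0.27 = 0.73.
gY = gA + 0.27×2.8 + 0.73×g.
0.73×g = 6.3 − 3.1 − 0.756 = 2.444.
g = 2.444 / 0.73 = 3.3479%.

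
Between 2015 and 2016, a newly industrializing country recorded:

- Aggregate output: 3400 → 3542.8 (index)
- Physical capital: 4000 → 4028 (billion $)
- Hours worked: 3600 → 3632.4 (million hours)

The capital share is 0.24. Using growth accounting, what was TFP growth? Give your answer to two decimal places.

Aggregate output growth = (3542.8 − 3400) / 3400 = 4.2%.
Physical capital growth = (4028 − 4000) / 4000 = 0.7%.
Hours worked growth = (3632.4 − 3600) / 3600 = 0.9%.
Labor's share = 1 − 0.24 = 0.76.
Physical capital: 0.24 × 0.7 = 0.168 pp.
Hours worked: 0.76 × 0.9 = 0.684 pp.
TFP growth = 4.2 − 0.852 = 3.348%.

3.35%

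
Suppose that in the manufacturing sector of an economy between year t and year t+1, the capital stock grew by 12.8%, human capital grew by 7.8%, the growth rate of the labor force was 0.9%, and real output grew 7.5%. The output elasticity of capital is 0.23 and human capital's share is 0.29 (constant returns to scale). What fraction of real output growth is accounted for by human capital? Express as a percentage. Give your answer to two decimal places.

Human capital accounted for 30.16% of growth.

Human capital contributed 0.29 × 7.8 = 2.262 pp.
Share of growth = 2.262 / 7.5 × 100 = 30.16%.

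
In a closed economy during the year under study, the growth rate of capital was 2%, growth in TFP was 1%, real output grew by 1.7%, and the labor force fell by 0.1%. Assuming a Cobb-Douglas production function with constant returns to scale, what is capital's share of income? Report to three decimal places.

Capital's share of income is 0.381.

gY = gA + α·gK + (1−α)·gL, so gY − gA − gL = α(gK − gL).
1.7 − 1 + 0.1 = α × (2 − (-0.1)).
0.8 = 2.1 α, so α = 0.38095.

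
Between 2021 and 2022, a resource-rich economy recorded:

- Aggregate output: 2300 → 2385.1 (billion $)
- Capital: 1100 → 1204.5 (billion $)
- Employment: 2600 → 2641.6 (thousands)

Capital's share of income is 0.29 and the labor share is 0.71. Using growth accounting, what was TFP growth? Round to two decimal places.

Aggregate output growth = (2385.1 − 2300) / 2300 = 3.7%.
Capital growth = (1204.5 − 1100) / 1100 = 9.5%.
Employment growth = (2641.6 − 2600) / 2600 = 1.6%.
Labor's share = 1 − 0.29 = 0.71.
Capital: 0.29 × 9.5 = 2.755 pp.
Employment: 0.71 × 1.6 = 1.136 pp.
TFP growth = 3.7 − 3.891 = -0.191%.

-0.19%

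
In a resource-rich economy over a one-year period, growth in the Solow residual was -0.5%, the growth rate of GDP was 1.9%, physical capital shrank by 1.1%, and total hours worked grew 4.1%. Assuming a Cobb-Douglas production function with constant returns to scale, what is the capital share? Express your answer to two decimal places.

gY = gA + α·gK + (1−α)·gL, so gY − gA − gL = α(gK − gL).
1.9 + 0.5 − 4.1 = α × (-1.1 − 4.1).
-1.7 = -5.2 α, so α = 0.3269.

α = 0.33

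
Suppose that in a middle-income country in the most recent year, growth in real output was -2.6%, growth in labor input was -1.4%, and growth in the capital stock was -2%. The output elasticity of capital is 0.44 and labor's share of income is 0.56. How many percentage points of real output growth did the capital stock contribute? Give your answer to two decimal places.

-0.88

Contribution = share × growth = 0.44 × (-2) = -0.88 pp.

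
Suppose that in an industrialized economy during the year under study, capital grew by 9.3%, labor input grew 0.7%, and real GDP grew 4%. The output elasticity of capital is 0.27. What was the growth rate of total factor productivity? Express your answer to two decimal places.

Labor's share = 1 − 0.27 = 0.73.
Capital: 0.27 × 9.3 = 2.511 pp.
Labor input: 0.73 × 0.7 = 0.511 pp.
TFP growth = 4 − 3.022 = 0.978%.

Total factor productivity growth was 0.98%.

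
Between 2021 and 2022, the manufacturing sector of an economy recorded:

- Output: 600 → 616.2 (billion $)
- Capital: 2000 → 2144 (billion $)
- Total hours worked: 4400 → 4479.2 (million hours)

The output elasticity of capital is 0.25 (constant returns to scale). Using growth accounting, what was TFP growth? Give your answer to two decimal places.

-0.45%

Output growth = (616.2 − 600) / 600 = 2.7%.
Capital growth = (2144 − 2000) / 2000 = 7.2%.
Total hours worked growth = (4479.2 − 4400) / 4400 = 1.8%.
Labor's share = 1 − 0.25 = 0.75.
Capital: 0.25 × 7.2 = 1.8 pp.
Total hours worked: 0.75 × 1.8 = 1.35 pp.
TFP growth = 2.7 − 3.15 = -0.45%.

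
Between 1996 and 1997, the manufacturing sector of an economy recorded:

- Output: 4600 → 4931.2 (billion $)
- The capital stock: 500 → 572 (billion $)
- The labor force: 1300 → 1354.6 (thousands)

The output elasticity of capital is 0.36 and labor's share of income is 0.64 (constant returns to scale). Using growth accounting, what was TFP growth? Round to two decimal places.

Output growth = (4931.2 − 4600) / 4600 = 7.2%.
The capital stock growth = (572 − 500) / 500 = 14.4%.
The labor force growth = (1354.6 − 1300) / 1300 = 4.2%.
Labor's share = 1 − 0.36 = 0.64.
The capital stock: 0.36 × 14.4 = 5.184 pp.
The labor force: 0.64 × 4.2 = 2.688 pp.
TFP growth = 7.2 − 7.872 = -0.672%.

-0.67%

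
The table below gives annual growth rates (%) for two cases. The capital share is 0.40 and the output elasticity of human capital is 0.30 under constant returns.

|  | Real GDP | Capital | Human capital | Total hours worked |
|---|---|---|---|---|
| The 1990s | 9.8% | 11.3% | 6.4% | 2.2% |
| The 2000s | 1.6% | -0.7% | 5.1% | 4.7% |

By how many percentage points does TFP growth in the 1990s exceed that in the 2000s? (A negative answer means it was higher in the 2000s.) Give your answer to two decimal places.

3.76 percentage points

Labor's share = 1 − 0.4 − 0.3 = 0.3.
The 1990s: TFP = 9.8 − 4.52 − 1.92 − 0.66 = 2.7%.
The 2000s: TFP = 1.6 + 0.28 − 1.53 − 1.41 = -1.06%.
Difference = 2.7 − (-1.06) = 3.76 pp.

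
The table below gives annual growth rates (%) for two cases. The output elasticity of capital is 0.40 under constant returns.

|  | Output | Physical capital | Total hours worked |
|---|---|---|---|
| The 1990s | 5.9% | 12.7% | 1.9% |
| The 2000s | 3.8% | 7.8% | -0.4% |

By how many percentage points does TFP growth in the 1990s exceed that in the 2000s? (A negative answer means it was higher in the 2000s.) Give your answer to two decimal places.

-1.24 percentage points

Labor's share = 1 − 0.4 = 0.6.
The 1990s: TFP = 5.9 − 5.08 − 1.14 = -0.32%.
The 2000s: TFP = 3.8 − 3.12 + 0.24 = 0.92%.
Difference = -0.32 − (0.92) = -1.24 pp.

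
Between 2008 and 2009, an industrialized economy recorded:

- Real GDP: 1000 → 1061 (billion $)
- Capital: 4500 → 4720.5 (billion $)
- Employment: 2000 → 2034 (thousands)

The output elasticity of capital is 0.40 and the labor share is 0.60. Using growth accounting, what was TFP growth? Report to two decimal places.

3.12%

Real GDP growth = (1061 − 1000) / 1000 = 6.1%.
Capital growth = (4720.5 − 4500) / 4500 = 4.9%.
Employment growth = (2034 − 2000) / 2000 = 1.7%.
Labor's share = 1 − 0.4 = 0.6.
Capital: 0.4 × 4.9 = 1.96 pp.
Employment: 0.6 × 1.7 = 1.02 pp.
TFP growth = 6.1 − 2.98 = 3.12%.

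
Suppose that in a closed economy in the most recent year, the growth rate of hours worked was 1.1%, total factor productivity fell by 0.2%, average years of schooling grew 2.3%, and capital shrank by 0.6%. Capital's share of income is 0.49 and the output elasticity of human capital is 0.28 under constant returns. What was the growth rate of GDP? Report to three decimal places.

Labor's share = 1 − 0.49 − 0.28 = 0.23.
Capital: 0.49 × (-0.6) = -0.294 pp.
Average years of schooling: 0.28 × 2.3 = 0.644 pp.
Hours worked: 0.23 × 1.1 = 0.253 pp.
Output growth = -0.2 + 0.603 = 0.403%.

GDP grew 0.403%.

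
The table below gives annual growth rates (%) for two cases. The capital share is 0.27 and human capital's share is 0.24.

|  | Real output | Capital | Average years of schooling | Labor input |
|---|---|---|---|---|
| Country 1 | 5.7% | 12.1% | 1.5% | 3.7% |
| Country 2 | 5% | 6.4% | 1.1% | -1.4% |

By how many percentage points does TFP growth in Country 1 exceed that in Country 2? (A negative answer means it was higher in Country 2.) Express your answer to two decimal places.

-3.43 percentage points

Labor's share = 1 − 0.27 − 0.24 = 0.49.
Country 1: TFP = 5.7 − 3.267 − 0.36 − 1.813 = 0.26%.
Country 2: TFP = 5 − 1.728 − 0.264 + 0.686 = 3.694%.
Difference = 0.26 − (3.694) = -3.434 pp.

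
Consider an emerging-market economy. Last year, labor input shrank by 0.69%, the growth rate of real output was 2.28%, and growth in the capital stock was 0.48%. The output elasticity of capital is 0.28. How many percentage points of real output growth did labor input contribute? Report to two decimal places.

-0.50 pp

Labor's share = 1 − 0.28 = 0.72.
Contribution = share × growth = 0.72 × (-0.69) = -0.4968 pp.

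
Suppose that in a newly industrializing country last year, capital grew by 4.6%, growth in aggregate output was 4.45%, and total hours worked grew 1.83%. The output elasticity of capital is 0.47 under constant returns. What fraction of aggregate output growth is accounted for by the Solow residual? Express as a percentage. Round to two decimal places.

29.62%

Labor's share = 1 − 0.47 = 0.53.
Capital: 0.47 × 4.6 = 2.162 pp.
Total hours worked: 0.53 × 1.83 = 0.9699 pp.
TFP growth = 4.45 − 3.1319 = 1.3181%.
TFP share of growth = 1.3181 / 4.45 × 100 = 29.6202%.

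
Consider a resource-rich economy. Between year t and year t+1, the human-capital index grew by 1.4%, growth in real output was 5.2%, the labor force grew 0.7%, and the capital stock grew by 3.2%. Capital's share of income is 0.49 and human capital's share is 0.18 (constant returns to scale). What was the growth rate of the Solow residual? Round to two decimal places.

3.15%

Labor's share = 1 − 0.49 − 0.18 = 0.33.
The capital stock: 0.49 × 3.2 = 1.568 pp.
The human-capital index: 0.18 × 1.4 = 0.252 pp.
The labor force: 0.33 × 0.7 = 0.231 pp.
TFP growth = 5.2 − 2.051 = 3.149%.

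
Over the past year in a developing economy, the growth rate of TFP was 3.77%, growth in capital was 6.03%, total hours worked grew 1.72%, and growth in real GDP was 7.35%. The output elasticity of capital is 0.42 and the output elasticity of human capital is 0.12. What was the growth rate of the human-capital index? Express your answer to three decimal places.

Labor's share = 1 − 0.42 − 0.12 = 0.46.
gY = gA + 0.42×6.03 + 0.46×1.72 + 0.12×g.
0.12×g = 7.35 − 3.77 − 3.3238 = 0.2562.
g = 0.2562 / 0.12 = 2.135%.

The human-capital index growth was 2.135%.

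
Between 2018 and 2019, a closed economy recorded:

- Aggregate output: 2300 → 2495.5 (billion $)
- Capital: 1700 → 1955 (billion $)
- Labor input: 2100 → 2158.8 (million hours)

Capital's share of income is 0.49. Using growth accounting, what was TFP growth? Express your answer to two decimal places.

Aggregate output growth = (2495.5 − 2300) / 2300 = 8.5%.
Capital growth = (1955 − 1700) / 1700 = 15%.
Labor input growth = (2158.8 − 2100) / 2100 = 2.8%.
Labor's share = 1 − 0.49 = 0.51.
Capital: 0.49 × 15 = 7.35 pp.
Labor input: 0.51 × 2.8 = 1.428 pp.
TFP growth = 8.5 − 8.778 = -0.278%.

-0.28%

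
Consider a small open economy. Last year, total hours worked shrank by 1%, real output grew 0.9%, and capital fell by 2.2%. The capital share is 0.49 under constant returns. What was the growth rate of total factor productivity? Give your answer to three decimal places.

Total factor productivity growth was 2.488%.

Labor's share = 1 − 0.49 = 0.51.
Capital: 0.49 × (-2.2) = -1.078 pp.
Total hours worked: 0.51 × (-1) = -0.51 pp.
TFP growth = 0.9 + 1.588 = 2.488%.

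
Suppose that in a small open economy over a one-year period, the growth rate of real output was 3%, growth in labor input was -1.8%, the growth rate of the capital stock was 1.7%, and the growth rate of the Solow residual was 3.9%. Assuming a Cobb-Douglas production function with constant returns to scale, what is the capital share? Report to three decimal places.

The capital share is 0.257.

gY = gA + α·gK + (1−α)·gL, so gY − gA − gL = α(gK − gL).
3 − 3.9 + 1.8 = α × (1.7 − (-1.8)).
0.9 = 3.5 α, so α = 0.25714.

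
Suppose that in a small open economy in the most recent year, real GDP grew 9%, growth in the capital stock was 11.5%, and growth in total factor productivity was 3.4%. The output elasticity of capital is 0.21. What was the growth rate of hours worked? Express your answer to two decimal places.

Labor's share = 1 − 0.21 = 0.79.
gY = gA + 0.21×11.5 + 0.79×g.
0.79×g = 9 − 3.4 − 2.415 = 3.185.
g = 3.185 / 0.79 = 4.0316%.

Hours worked growth was 4.03%.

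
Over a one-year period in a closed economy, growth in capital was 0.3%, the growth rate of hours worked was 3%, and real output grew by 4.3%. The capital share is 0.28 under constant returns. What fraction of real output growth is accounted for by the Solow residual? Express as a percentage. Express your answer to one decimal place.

The Solow residual accounted for 47.8% of growth.

Labor's share = 1 − 0.28 = 0.72.
Capital: 0.28 × 0.3 = 0.084 pp.
Hours worked: 0.72 × 3 = 2.16 pp.
TFP growth = 4.3 − 2.244 = 2.056%.
TFP share of growth = 2.056 / 4.3 × 100 = 47.814%.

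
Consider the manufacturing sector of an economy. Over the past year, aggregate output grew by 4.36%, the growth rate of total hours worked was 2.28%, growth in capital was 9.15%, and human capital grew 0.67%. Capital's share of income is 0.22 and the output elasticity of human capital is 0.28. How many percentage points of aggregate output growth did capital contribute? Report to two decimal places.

2.01 percentage points

Contribution = share × growth = 0.22 × 9.15 = 2.013 pp.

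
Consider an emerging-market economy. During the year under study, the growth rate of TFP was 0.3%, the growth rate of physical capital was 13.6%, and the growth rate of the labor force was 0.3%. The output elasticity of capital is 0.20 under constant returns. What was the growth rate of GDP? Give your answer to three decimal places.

GDP grew 3.260%.

Labor's share = 1 − 0.2 = 0.8.
Physical capital: 0.2 × 13.6 = 2.72 pp.
The labor force: 0.8 × 0.3 = 0.24 pp.
Output growth = 0.3 + 2.96 = 3.26%.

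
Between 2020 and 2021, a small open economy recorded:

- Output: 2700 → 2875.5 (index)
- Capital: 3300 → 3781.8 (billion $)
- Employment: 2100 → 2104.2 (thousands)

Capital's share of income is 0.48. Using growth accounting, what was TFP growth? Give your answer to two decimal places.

-0.61%

Output growth = (2875.5 − 2700) / 2700 = 6.5%.
Capital growth = (3781.8 − 3300) / 3300 = 14.6%.
Employment growth = (2104.2 − 2100) / 2100 = 0.2%.
Labor's share = 1 − 0.48 = 0.52.
Capital: 0.48 × 14.6 = 7.008 pp.
Employment: 0.52 × 0.2 = 0.104 pp.
TFP growth = 6.5 − 7.112 = -0.612%.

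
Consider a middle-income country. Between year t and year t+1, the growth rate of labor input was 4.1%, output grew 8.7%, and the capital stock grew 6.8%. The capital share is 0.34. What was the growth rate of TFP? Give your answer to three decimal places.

Labor's share = 1 − 0.34 = 0.66.
The capital stock: 0.34 × 6.8 = 2.312 pp.
Labor input: 0.66 × 4.1 = 2.706 pp.
TFP growth = 8.7 − 5.018 = 3.682%.

TFP growth was 3.682%.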